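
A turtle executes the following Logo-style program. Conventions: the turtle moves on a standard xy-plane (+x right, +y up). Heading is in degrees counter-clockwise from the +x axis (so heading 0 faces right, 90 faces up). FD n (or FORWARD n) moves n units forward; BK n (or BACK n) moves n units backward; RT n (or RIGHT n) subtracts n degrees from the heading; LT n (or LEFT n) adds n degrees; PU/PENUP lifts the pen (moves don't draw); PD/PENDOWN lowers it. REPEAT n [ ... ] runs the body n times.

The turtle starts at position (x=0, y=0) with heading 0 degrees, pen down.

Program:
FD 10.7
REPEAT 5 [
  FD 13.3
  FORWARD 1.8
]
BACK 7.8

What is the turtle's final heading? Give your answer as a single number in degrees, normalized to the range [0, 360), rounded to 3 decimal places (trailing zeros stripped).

Executing turtle program step by step:
Start: pos=(0,0), heading=0, pen down
FD 10.7: (0,0) -> (10.7,0) [heading=0, draw]
REPEAT 5 [
  -- iteration 1/5 --
  FD 13.3: (10.7,0) -> (24,0) [heading=0, draw]
  FD 1.8: (24,0) -> (25.8,0) [heading=0, draw]
  -- iteration 2/5 --
  FD 13.3: (25.8,0) -> (39.1,0) [heading=0, draw]
  FD 1.8: (39.1,0) -> (40.9,0) [heading=0, draw]
  -- iteration 3/5 --
  FD 13.3: (40.9,0) -> (54.2,0) [heading=0, draw]
  FD 1.8: (54.2,0) -> (56,0) [heading=0, draw]
  -- iteration 4/5 --
  FD 13.3: (56,0) -> (69.3,0) [heading=0, draw]
  FD 1.8: (69.3,0) -> (71.1,0) [heading=0, draw]
  -- iteration 5/5 --
  FD 13.3: (71.1,0) -> (84.4,0) [heading=0, draw]
  FD 1.8: (84.4,0) -> (86.2,0) [heading=0, draw]
]
BK 7.8: (86.2,0) -> (78.4,0) [heading=0, draw]
Final: pos=(78.4,0), heading=0, 12 segment(s) drawn

Answer: 0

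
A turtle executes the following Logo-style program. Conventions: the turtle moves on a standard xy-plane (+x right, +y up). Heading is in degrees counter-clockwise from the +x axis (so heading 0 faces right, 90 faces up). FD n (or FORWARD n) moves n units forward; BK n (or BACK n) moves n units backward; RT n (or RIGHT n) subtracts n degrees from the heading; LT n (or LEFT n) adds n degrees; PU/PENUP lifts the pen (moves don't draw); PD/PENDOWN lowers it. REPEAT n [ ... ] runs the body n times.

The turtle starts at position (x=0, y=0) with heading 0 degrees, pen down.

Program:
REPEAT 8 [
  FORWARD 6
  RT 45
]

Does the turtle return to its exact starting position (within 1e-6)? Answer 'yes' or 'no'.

Answer: yes

Derivation:
Executing turtle program step by step:
Start: pos=(0,0), heading=0, pen down
REPEAT 8 [
  -- iteration 1/8 --
  FD 6: (0,0) -> (6,0) [heading=0, draw]
  RT 45: heading 0 -> 315
  -- iteration 2/8 --
  FD 6: (6,0) -> (10.243,-4.243) [heading=315, draw]
  RT 45: heading 315 -> 270
  -- iteration 3/8 --
  FD 6: (10.243,-4.243) -> (10.243,-10.243) [heading=270, draw]
  RT 45: heading 270 -> 225
  -- iteration 4/8 --
  FD 6: (10.243,-10.243) -> (6,-14.485) [heading=225, draw]
  RT 45: heading 225 -> 180
  -- iteration 5/8 --
  FD 6: (6,-14.485) -> (0,-14.485) [heading=180, draw]
  RT 45: heading 180 -> 135
  -- iteration 6/8 --
  FD 6: (0,-14.485) -> (-4.243,-10.243) [heading=135, draw]
  RT 45: heading 135 -> 90
  -- iteration 7/8 --
  FD 6: (-4.243,-10.243) -> (-4.243,-4.243) [heading=90, draw]
  RT 45: heading 90 -> 45
  -- iteration 8/8 --
  FD 6: (-4.243,-4.243) -> (0,0) [heading=45, draw]
  RT 45: heading 45 -> 0
]
Final: pos=(0,0), heading=0, 8 segment(s) drawn

Start position: (0, 0)
Final position: (0, 0)
Distance = 0; < 1e-6 -> CLOSED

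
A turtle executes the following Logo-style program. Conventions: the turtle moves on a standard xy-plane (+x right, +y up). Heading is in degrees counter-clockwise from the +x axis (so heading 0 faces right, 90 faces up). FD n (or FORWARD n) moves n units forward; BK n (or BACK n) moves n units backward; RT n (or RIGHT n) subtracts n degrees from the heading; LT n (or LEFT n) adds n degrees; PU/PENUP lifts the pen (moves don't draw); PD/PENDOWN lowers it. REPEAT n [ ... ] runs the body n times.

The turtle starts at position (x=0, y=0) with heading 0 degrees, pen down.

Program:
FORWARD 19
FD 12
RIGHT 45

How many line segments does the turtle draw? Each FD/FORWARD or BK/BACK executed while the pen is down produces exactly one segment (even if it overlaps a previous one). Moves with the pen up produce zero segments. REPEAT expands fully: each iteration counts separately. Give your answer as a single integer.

Executing turtle program step by step:
Start: pos=(0,0), heading=0, pen down
FD 19: (0,0) -> (19,0) [heading=0, draw]
FD 12: (19,0) -> (31,0) [heading=0, draw]
RT 45: heading 0 -> 315
Final: pos=(31,0), heading=315, 2 segment(s) drawn
Segments drawn: 2

Answer: 2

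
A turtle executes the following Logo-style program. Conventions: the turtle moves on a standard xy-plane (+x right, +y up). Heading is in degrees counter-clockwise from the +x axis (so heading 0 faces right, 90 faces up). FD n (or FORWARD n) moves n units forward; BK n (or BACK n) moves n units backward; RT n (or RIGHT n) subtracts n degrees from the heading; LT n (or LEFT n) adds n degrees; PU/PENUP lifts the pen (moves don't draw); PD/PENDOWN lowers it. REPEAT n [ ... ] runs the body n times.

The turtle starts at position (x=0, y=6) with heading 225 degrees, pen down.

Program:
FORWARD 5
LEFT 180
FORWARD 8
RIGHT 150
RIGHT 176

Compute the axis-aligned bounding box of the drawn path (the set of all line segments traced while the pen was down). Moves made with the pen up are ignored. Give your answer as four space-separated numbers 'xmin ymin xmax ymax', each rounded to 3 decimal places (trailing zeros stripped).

Answer: -3.536 2.464 2.121 8.121

Derivation:
Executing turtle program step by step:
Start: pos=(0,6), heading=225, pen down
FD 5: (0,6) -> (-3.536,2.464) [heading=225, draw]
LT 180: heading 225 -> 45
FD 8: (-3.536,2.464) -> (2.121,8.121) [heading=45, draw]
RT 150: heading 45 -> 255
RT 176: heading 255 -> 79
Final: pos=(2.121,8.121), heading=79, 2 segment(s) drawn

Segment endpoints: x in {-3.536, 0, 2.121}, y in {2.464, 6, 8.121}
xmin=-3.536, ymin=2.464, xmax=2.121, ymax=8.121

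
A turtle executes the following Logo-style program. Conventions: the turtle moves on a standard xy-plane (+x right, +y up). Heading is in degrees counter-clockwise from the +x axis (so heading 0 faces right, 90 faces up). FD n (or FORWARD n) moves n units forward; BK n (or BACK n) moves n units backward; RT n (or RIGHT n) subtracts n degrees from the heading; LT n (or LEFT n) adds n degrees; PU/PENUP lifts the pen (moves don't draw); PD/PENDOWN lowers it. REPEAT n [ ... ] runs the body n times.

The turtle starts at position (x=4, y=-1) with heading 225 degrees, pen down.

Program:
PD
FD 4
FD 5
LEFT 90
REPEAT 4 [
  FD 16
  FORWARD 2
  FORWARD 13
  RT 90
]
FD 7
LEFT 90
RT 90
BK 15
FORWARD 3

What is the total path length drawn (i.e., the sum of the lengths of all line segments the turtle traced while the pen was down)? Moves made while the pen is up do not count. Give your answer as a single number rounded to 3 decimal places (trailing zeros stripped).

Answer: 158

Derivation:
Executing turtle program step by step:
Start: pos=(4,-1), heading=225, pen down
PD: pen down
FD 4: (4,-1) -> (1.172,-3.828) [heading=225, draw]
FD 5: (1.172,-3.828) -> (-2.364,-7.364) [heading=225, draw]
LT 90: heading 225 -> 315
REPEAT 4 [
  -- iteration 1/4 --
  FD 16: (-2.364,-7.364) -> (8.95,-18.678) [heading=315, draw]
  FD 2: (8.95,-18.678) -> (10.364,-20.092) [heading=315, draw]
  FD 13: (10.364,-20.092) -> (19.556,-29.284) [heading=315, draw]
  RT 90: heading 315 -> 225
  -- iteration 2/4 --
  FD 16: (19.556,-29.284) -> (8.243,-40.598) [heading=225, draw]
  FD 2: (8.243,-40.598) -> (6.828,-42.012) [heading=225, draw]
  FD 13: (6.828,-42.012) -> (-2.364,-51.205) [heading=225, draw]
  RT 90: heading 225 -> 135
  -- iteration 3/4 --
  FD 16: (-2.364,-51.205) -> (-13.678,-39.891) [heading=135, draw]
  FD 2: (-13.678,-39.891) -> (-15.092,-38.477) [heading=135, draw]
  FD 13: (-15.092,-38.477) -> (-24.284,-29.284) [heading=135, draw]
  RT 90: heading 135 -> 45
  -- iteration 4/4 --
  FD 16: (-24.284,-29.284) -> (-12.971,-17.971) [heading=45, draw]
  FD 2: (-12.971,-17.971) -> (-11.556,-16.556) [heading=45, draw]
  FD 13: (-11.556,-16.556) -> (-2.364,-7.364) [heading=45, draw]
  RT 90: heading 45 -> 315
]
FD 7: (-2.364,-7.364) -> (2.586,-12.314) [heading=315, draw]
LT 90: heading 315 -> 45
RT 90: heading 45 -> 315
BK 15: (2.586,-12.314) -> (-8.021,-1.707) [heading=315, draw]
FD 3: (-8.021,-1.707) -> (-5.899,-3.828) [heading=315, draw]
Final: pos=(-5.899,-3.828), heading=315, 17 segment(s) drawn

Segment lengths:
  seg 1: (4,-1) -> (1.172,-3.828), length = 4
  seg 2: (1.172,-3.828) -> (-2.364,-7.364), length = 5
  seg 3: (-2.364,-7.364) -> (8.95,-18.678), length = 16
  seg 4: (8.95,-18.678) -> (10.364,-20.092), length = 2
  seg 5: (10.364,-20.092) -> (19.556,-29.284), length = 13
  seg 6: (19.556,-29.284) -> (8.243,-40.598), length = 16
  seg 7: (8.243,-40.598) -> (6.828,-42.012), length = 2
  seg 8: (6.828,-42.012) -> (-2.364,-51.205), length = 13
  seg 9: (-2.364,-51.205) -> (-13.678,-39.891), length = 16
  seg 10: (-13.678,-39.891) -> (-15.092,-38.477), length = 2
  seg 11: (-15.092,-38.477) -> (-24.284,-29.284), length = 13
  seg 12: (-24.284,-29.284) -> (-12.971,-17.971), length = 16
  seg 13: (-12.971,-17.971) -> (-11.556,-16.556), length = 2
  seg 14: (-11.556,-16.556) -> (-2.364,-7.364), length = 13
  seg 15: (-2.364,-7.364) -> (2.586,-12.314), length = 7
  seg 16: (2.586,-12.314) -> (-8.021,-1.707), length = 15
  seg 17: (-8.021,-1.707) -> (-5.899,-3.828), length = 3
Total = 158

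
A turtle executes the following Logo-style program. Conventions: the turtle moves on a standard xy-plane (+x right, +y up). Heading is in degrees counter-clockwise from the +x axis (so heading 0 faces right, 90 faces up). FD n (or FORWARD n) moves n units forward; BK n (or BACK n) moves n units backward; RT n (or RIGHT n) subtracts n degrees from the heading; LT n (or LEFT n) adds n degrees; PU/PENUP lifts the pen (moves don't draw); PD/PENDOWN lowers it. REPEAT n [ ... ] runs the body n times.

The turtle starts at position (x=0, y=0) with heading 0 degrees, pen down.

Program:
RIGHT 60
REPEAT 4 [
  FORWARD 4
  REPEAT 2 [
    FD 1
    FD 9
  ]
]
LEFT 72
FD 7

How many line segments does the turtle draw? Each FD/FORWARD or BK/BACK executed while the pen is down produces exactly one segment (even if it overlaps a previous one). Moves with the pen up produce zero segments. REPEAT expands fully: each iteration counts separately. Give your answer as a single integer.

Executing turtle program step by step:
Start: pos=(0,0), heading=0, pen down
RT 60: heading 0 -> 300
REPEAT 4 [
  -- iteration 1/4 --
  FD 4: (0,0) -> (2,-3.464) [heading=300, draw]
  REPEAT 2 [
    -- iteration 1/2 --
    FD 1: (2,-3.464) -> (2.5,-4.33) [heading=300, draw]
    FD 9: (2.5,-4.33) -> (7,-12.124) [heading=300, draw]
    -- iteration 2/2 --
    FD 1: (7,-12.124) -> (7.5,-12.99) [heading=300, draw]
    FD 9: (7.5,-12.99) -> (12,-20.785) [heading=300, draw]
  ]
  -- iteration 2/4 --
  FD 4: (12,-20.785) -> (14,-24.249) [heading=300, draw]
  REPEAT 2 [
    -- iteration 1/2 --
    FD 1: (14,-24.249) -> (14.5,-25.115) [heading=300, draw]
    FD 9: (14.5,-25.115) -> (19,-32.909) [heading=300, draw]
    -- iteration 2/2 --
    FD 1: (19,-32.909) -> (19.5,-33.775) [heading=300, draw]
    FD 9: (19.5,-33.775) -> (24,-41.569) [heading=300, draw]
  ]
  -- iteration 3/4 --
  FD 4: (24,-41.569) -> (26,-45.033) [heading=300, draw]
  REPEAT 2 [
    -- iteration 1/2 --
    FD 1: (26,-45.033) -> (26.5,-45.899) [heading=300, draw]
    FD 9: (26.5,-45.899) -> (31,-53.694) [heading=300, draw]
    -- iteration 2/2 --
    FD 1: (31,-53.694) -> (31.5,-54.56) [heading=300, draw]
    FD 9: (31.5,-54.56) -> (36,-62.354) [heading=300, draw]
  ]
  -- iteration 4/4 --
  FD 4: (36,-62.354) -> (38,-65.818) [heading=300, draw]
  REPEAT 2 [
    -- iteration 1/2 --
    FD 1: (38,-65.818) -> (38.5,-66.684) [heading=300, draw]
    FD 9: (38.5,-66.684) -> (43,-74.478) [heading=300, draw]
    -- iteration 2/2 --
    FD 1: (43,-74.478) -> (43.5,-75.344) [heading=300, draw]
    FD 9: (43.5,-75.344) -> (48,-83.138) [heading=300, draw]
  ]
]
LT 72: heading 300 -> 12
FD 7: (48,-83.138) -> (54.847,-81.683) [heading=12, draw]
Final: pos=(54.847,-81.683), heading=12, 21 segment(s) drawn
Segments drawn: 21

Answer: 21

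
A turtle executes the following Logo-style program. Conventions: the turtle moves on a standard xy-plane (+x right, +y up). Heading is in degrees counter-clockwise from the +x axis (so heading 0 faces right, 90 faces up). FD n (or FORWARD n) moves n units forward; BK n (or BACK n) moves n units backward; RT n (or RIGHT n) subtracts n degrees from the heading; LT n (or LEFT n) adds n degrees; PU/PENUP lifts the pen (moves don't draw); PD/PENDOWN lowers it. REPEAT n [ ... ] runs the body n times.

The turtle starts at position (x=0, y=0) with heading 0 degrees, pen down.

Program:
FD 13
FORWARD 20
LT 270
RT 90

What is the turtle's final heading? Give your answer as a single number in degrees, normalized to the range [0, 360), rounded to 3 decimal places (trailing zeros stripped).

Answer: 180

Derivation:
Executing turtle program step by step:
Start: pos=(0,0), heading=0, pen down
FD 13: (0,0) -> (13,0) [heading=0, draw]
FD 20: (13,0) -> (33,0) [heading=0, draw]
LT 270: heading 0 -> 270
RT 90: heading 270 -> 180
Final: pos=(33,0), heading=180, 2 segment(s) drawn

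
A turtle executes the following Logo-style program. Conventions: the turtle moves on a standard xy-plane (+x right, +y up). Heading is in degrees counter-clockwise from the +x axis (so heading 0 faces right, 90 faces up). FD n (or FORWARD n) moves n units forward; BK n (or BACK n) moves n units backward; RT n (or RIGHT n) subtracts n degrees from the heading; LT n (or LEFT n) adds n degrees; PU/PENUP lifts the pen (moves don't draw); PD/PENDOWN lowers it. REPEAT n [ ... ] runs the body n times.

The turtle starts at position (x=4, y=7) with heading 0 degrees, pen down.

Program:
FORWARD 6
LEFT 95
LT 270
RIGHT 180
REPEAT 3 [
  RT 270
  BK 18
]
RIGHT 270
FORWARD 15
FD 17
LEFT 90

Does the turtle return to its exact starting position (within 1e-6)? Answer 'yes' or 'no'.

Executing turtle program step by step:
Start: pos=(4,7), heading=0, pen down
FD 6: (4,7) -> (10,7) [heading=0, draw]
LT 95: heading 0 -> 95
LT 270: heading 95 -> 5
RT 180: heading 5 -> 185
REPEAT 3 [
  -- iteration 1/3 --
  RT 270: heading 185 -> 275
  BK 18: (10,7) -> (8.431,24.932) [heading=275, draw]
  -- iteration 2/3 --
  RT 270: heading 275 -> 5
  BK 18: (8.431,24.932) -> (-9.5,23.363) [heading=5, draw]
  -- iteration 3/3 --
  RT 270: heading 5 -> 95
  BK 18: (-9.5,23.363) -> (-7.932,5.431) [heading=95, draw]
]
RT 270: heading 95 -> 185
FD 15: (-7.932,5.431) -> (-22.874,4.124) [heading=185, draw]
FD 17: (-22.874,4.124) -> (-39.81,2.642) [heading=185, draw]
LT 90: heading 185 -> 275
Final: pos=(-39.81,2.642), heading=275, 6 segment(s) drawn

Start position: (4, 7)
Final position: (-39.81, 2.642)
Distance = 44.026; >= 1e-6 -> NOT closed

Answer: no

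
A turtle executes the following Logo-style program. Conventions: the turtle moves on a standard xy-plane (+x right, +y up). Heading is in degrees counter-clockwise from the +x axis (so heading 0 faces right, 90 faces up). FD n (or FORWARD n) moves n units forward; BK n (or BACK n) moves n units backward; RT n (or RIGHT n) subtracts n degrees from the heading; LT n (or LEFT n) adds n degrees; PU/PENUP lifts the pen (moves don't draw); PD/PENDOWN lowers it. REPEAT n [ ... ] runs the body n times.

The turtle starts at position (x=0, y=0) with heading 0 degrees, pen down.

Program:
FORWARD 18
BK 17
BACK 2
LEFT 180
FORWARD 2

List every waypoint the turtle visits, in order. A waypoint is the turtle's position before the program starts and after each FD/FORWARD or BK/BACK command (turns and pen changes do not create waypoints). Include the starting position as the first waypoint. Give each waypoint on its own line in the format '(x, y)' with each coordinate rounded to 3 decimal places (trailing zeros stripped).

Executing turtle program step by step:
Start: pos=(0,0), heading=0, pen down
FD 18: (0,0) -> (18,0) [heading=0, draw]
BK 17: (18,0) -> (1,0) [heading=0, draw]
BK 2: (1,0) -> (-1,0) [heading=0, draw]
LT 180: heading 0 -> 180
FD 2: (-1,0) -> (-3,0) [heading=180, draw]
Final: pos=(-3,0), heading=180, 4 segment(s) drawn
Waypoints (5 total):
(0, 0)
(18, 0)
(1, 0)
(-1, 0)
(-3, 0)

Answer: (0, 0)
(18, 0)
(1, 0)
(-1, 0)
(-3, 0)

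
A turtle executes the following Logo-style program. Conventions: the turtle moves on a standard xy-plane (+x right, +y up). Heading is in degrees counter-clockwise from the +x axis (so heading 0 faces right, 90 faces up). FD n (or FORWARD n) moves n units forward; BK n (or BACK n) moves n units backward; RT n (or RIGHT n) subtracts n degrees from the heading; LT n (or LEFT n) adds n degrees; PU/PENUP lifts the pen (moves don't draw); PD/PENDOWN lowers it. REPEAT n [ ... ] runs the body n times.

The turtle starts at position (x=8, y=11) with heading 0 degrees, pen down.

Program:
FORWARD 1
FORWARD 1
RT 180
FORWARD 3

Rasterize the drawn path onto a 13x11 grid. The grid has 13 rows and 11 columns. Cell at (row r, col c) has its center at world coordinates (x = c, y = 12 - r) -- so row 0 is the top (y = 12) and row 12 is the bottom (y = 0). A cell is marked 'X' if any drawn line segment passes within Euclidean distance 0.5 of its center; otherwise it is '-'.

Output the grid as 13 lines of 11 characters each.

Segment 0: (8,11) -> (9,11)
Segment 1: (9,11) -> (10,11)
Segment 2: (10,11) -> (7,11)

Answer: -----------
-------XXXX
-----------
-----------
-----------
-----------
-----------
-----------
-----------
-----------
-----------
-----------
-----------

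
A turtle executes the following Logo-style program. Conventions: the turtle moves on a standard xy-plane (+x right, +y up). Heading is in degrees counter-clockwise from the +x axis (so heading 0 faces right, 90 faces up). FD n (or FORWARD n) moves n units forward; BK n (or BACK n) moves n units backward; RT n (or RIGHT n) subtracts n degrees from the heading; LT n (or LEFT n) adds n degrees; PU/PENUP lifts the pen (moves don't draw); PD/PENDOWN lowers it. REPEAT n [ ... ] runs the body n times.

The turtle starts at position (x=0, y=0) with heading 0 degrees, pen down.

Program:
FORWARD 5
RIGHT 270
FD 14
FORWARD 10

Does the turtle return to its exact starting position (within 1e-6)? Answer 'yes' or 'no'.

Executing turtle program step by step:
Start: pos=(0,0), heading=0, pen down
FD 5: (0,0) -> (5,0) [heading=0, draw]
RT 270: heading 0 -> 90
FD 14: (5,0) -> (5,14) [heading=90, draw]
FD 10: (5,14) -> (5,24) [heading=90, draw]
Final: pos=(5,24), heading=90, 3 segment(s) drawn

Start position: (0, 0)
Final position: (5, 24)
Distance = 24.515; >= 1e-6 -> NOT closed

Answer: no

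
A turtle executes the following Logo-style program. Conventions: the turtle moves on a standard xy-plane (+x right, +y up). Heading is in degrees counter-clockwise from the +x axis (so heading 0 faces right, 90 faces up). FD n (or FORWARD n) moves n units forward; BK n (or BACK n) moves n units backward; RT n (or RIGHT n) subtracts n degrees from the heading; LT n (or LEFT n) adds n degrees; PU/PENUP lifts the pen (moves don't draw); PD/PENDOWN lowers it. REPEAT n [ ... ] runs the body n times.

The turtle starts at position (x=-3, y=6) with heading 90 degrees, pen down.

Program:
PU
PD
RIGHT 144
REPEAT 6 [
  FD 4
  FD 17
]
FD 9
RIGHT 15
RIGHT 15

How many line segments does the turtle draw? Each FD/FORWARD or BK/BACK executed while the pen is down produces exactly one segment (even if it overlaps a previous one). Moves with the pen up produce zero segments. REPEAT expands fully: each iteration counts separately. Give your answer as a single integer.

Executing turtle program step by step:
Start: pos=(-3,6), heading=90, pen down
PU: pen up
PD: pen down
RT 144: heading 90 -> 306
REPEAT 6 [
  -- iteration 1/6 --
  FD 4: (-3,6) -> (-0.649,2.764) [heading=306, draw]
  FD 17: (-0.649,2.764) -> (9.343,-10.989) [heading=306, draw]
  -- iteration 2/6 --
  FD 4: (9.343,-10.989) -> (11.695,-14.225) [heading=306, draw]
  FD 17: (11.695,-14.225) -> (21.687,-27.979) [heading=306, draw]
  -- iteration 3/6 --
  FD 4: (21.687,-27.979) -> (24.038,-31.215) [heading=306, draw]
  FD 17: (24.038,-31.215) -> (34.03,-44.968) [heading=306, draw]
  -- iteration 4/6 --
  FD 4: (34.03,-44.968) -> (36.382,-48.204) [heading=306, draw]
  FD 17: (36.382,-48.204) -> (46.374,-61.957) [heading=306, draw]
  -- iteration 5/6 --
  FD 4: (46.374,-61.957) -> (48.725,-65.193) [heading=306, draw]
  FD 17: (48.725,-65.193) -> (58.717,-78.947) [heading=306, draw]
  -- iteration 6/6 --
  FD 4: (58.717,-78.947) -> (61.069,-82.183) [heading=306, draw]
  FD 17: (61.069,-82.183) -> (71.061,-95.936) [heading=306, draw]
]
FD 9: (71.061,-95.936) -> (76.351,-103.217) [heading=306, draw]
RT 15: heading 306 -> 291
RT 15: heading 291 -> 276
Final: pos=(76.351,-103.217), heading=276, 13 segment(s) drawn
Segments drawn: 13

Answer: 13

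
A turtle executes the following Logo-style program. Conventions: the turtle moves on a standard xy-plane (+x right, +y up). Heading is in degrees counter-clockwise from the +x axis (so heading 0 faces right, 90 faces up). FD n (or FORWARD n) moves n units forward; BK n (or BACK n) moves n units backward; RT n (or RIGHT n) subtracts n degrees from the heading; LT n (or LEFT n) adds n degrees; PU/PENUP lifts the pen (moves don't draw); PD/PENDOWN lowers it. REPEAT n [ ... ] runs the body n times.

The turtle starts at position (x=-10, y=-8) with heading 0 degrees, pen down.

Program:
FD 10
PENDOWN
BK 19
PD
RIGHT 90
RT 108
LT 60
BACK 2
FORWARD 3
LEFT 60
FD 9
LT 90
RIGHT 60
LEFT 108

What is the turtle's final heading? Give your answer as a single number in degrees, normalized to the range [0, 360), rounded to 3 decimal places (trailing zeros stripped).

Executing turtle program step by step:
Start: pos=(-10,-8), heading=0, pen down
FD 10: (-10,-8) -> (0,-8) [heading=0, draw]
PD: pen down
BK 19: (0,-8) -> (-19,-8) [heading=0, draw]
PD: pen down
RT 90: heading 0 -> 270
RT 108: heading 270 -> 162
LT 60: heading 162 -> 222
BK 2: (-19,-8) -> (-17.514,-6.662) [heading=222, draw]
FD 3: (-17.514,-6.662) -> (-19.743,-8.669) [heading=222, draw]
LT 60: heading 222 -> 282
FD 9: (-19.743,-8.669) -> (-17.872,-17.472) [heading=282, draw]
LT 90: heading 282 -> 12
RT 60: heading 12 -> 312
LT 108: heading 312 -> 60
Final: pos=(-17.872,-17.472), heading=60, 5 segment(s) drawn

Answer: 60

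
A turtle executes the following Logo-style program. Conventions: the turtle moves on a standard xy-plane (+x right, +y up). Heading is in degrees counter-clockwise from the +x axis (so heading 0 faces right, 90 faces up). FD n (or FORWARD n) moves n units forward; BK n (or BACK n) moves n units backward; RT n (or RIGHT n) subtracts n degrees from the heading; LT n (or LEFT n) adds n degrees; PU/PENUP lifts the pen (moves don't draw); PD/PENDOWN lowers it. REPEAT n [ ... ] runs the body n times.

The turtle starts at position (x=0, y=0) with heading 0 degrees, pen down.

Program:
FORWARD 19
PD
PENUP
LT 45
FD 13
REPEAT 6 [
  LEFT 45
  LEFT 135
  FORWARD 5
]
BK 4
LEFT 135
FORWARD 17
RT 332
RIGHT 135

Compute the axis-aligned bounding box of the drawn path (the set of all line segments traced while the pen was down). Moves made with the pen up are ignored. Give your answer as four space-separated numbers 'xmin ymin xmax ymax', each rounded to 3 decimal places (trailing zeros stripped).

Executing turtle program step by step:
Start: pos=(0,0), heading=0, pen down
FD 19: (0,0) -> (19,0) [heading=0, draw]
PD: pen down
PU: pen up
LT 45: heading 0 -> 45
FD 13: (19,0) -> (28.192,9.192) [heading=45, move]
REPEAT 6 [
  -- iteration 1/6 --
  LT 45: heading 45 -> 90
  LT 135: heading 90 -> 225
  FD 5: (28.192,9.192) -> (24.657,5.657) [heading=225, move]
  -- iteration 2/6 --
  LT 45: heading 225 -> 270
  LT 135: heading 270 -> 45
  FD 5: (24.657,5.657) -> (28.192,9.192) [heading=45, move]
  -- iteration 3/6 --
  LT 45: heading 45 -> 90
  LT 135: heading 90 -> 225
  FD 5: (28.192,9.192) -> (24.657,5.657) [heading=225, move]
  -- iteration 4/6 --
  LT 45: heading 225 -> 270
  LT 135: heading 270 -> 45
  FD 5: (24.657,5.657) -> (28.192,9.192) [heading=45, move]
  -- iteration 5/6 --
  LT 45: heading 45 -> 90
  LT 135: heading 90 -> 225
  FD 5: (28.192,9.192) -> (24.657,5.657) [heading=225, move]
  -- iteration 6/6 --
  LT 45: heading 225 -> 270
  LT 135: heading 270 -> 45
  FD 5: (24.657,5.657) -> (28.192,9.192) [heading=45, move]
]
BK 4: (28.192,9.192) -> (25.364,6.364) [heading=45, move]
LT 135: heading 45 -> 180
FD 17: (25.364,6.364) -> (8.364,6.364) [heading=180, move]
RT 332: heading 180 -> 208
RT 135: heading 208 -> 73
Final: pos=(8.364,6.364), heading=73, 1 segment(s) drawn

Segment endpoints: x in {0, 19}, y in {0}
xmin=0, ymin=0, xmax=19, ymax=0

Answer: 0 0 19 0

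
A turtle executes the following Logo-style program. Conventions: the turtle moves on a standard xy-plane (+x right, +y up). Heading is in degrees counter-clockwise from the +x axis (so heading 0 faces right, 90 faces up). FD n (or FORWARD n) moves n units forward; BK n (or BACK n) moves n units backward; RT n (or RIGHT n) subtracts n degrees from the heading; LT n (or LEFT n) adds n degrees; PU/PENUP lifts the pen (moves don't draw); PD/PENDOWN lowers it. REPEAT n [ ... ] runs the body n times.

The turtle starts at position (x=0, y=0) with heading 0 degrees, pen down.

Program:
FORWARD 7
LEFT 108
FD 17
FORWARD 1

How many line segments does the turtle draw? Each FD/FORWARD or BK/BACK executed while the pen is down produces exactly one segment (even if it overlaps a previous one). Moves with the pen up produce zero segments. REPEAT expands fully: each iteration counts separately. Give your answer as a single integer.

Answer: 3

Derivation:
Executing turtle program step by step:
Start: pos=(0,0), heading=0, pen down
FD 7: (0,0) -> (7,0) [heading=0, draw]
LT 108: heading 0 -> 108
FD 17: (7,0) -> (1.747,16.168) [heading=108, draw]
FD 1: (1.747,16.168) -> (1.438,17.119) [heading=108, draw]
Final: pos=(1.438,17.119), heading=108, 3 segment(s) drawn
Segments drawn: 3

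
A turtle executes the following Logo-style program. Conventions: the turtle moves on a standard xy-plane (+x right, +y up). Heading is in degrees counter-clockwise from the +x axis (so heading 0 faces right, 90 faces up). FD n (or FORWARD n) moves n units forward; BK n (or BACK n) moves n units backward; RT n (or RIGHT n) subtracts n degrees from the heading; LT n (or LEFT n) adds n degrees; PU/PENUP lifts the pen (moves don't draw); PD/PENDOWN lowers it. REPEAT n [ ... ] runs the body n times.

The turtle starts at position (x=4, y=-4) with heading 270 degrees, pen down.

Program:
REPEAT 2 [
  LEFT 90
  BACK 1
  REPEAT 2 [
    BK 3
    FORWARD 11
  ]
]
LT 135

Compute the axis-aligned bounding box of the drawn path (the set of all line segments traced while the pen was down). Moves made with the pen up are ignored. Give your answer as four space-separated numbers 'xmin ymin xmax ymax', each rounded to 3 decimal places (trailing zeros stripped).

Executing turtle program step by step:
Start: pos=(4,-4), heading=270, pen down
REPEAT 2 [
  -- iteration 1/2 --
  LT 90: heading 270 -> 0
  BK 1: (4,-4) -> (3,-4) [heading=0, draw]
  REPEAT 2 [
    -- iteration 1/2 --
    BK 3: (3,-4) -> (0,-4) [heading=0, draw]
    FD 11: (0,-4) -> (11,-4) [heading=0, draw]
    -- iteration 2/2 --
    BK 3: (11,-4) -> (8,-4) [heading=0, draw]
    FD 11: (8,-4) -> (19,-4) [heading=0, draw]
  ]
  -- iteration 2/2 --
  LT 90: heading 0 -> 90
  BK 1: (19,-4) -> (19,-5) [heading=90, draw]
  REPEAT 2 [
    -- iteration 1/2 --
    BK 3: (19,-5) -> (19,-8) [heading=90, draw]
    FD 11: (19,-8) -> (19,3) [heading=90, draw]
    -- iteration 2/2 --
    BK 3: (19,3) -> (19,0) [heading=90, draw]
    FD 11: (19,0) -> (19,11) [heading=90, draw]
  ]
]
LT 135: heading 90 -> 225
Final: pos=(19,11), heading=225, 10 segment(s) drawn

Segment endpoints: x in {0, 3, 4, 8, 11, 19, 19, 19}, y in {-8, -5, -4, -4, -4, -4, -4, -4, 0, 3, 11}
xmin=0, ymin=-8, xmax=19, ymax=11

Answer: 0 -8 19 11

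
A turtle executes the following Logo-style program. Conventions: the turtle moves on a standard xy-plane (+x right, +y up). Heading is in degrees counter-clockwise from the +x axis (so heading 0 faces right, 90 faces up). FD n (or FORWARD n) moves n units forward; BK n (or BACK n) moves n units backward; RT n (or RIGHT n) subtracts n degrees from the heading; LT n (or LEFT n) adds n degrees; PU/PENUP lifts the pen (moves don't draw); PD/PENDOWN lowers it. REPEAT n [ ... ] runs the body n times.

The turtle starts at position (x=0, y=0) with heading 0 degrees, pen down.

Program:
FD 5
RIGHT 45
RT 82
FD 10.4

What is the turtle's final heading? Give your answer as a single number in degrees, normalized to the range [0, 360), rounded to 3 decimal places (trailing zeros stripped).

Answer: 233

Derivation:
Executing turtle program step by step:
Start: pos=(0,0), heading=0, pen down
FD 5: (0,0) -> (5,0) [heading=0, draw]
RT 45: heading 0 -> 315
RT 82: heading 315 -> 233
FD 10.4: (5,0) -> (-1.259,-8.306) [heading=233, draw]
Final: pos=(-1.259,-8.306), heading=233, 2 segment(s) drawn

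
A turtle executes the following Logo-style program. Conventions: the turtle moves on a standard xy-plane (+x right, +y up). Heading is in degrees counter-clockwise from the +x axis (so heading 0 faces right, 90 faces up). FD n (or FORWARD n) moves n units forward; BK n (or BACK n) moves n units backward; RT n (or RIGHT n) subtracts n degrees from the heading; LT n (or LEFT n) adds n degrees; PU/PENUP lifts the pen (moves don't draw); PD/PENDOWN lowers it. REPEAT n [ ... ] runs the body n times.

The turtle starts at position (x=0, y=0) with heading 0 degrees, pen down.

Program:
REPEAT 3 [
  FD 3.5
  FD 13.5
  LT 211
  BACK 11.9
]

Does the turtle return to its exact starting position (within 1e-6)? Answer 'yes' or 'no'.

Answer: no

Derivation:
Executing turtle program step by step:
Start: pos=(0,0), heading=0, pen down
REPEAT 3 [
  -- iteration 1/3 --
  FD 3.5: (0,0) -> (3.5,0) [heading=0, draw]
  FD 13.5: (3.5,0) -> (17,0) [heading=0, draw]
  LT 211: heading 0 -> 211
  BK 11.9: (17,0) -> (27.2,6.129) [heading=211, draw]
  -- iteration 2/3 --
  FD 3.5: (27.2,6.129) -> (24.2,4.326) [heading=211, draw]
  FD 13.5: (24.2,4.326) -> (12.628,-2.627) [heading=211, draw]
  LT 211: heading 211 -> 62
  BK 11.9: (12.628,-2.627) -> (7.042,-13.134) [heading=62, draw]
  -- iteration 3/3 --
  FD 3.5: (7.042,-13.134) -> (8.685,-10.043) [heading=62, draw]
  FD 13.5: (8.685,-10.043) -> (15.023,1.876) [heading=62, draw]
  LT 211: heading 62 -> 273
  BK 11.9: (15.023,1.876) -> (14.4,13.76) [heading=273, draw]
]
Final: pos=(14.4,13.76), heading=273, 9 segment(s) drawn

Start position: (0, 0)
Final position: (14.4, 13.76)
Distance = 19.917; >= 1e-6 -> NOT closed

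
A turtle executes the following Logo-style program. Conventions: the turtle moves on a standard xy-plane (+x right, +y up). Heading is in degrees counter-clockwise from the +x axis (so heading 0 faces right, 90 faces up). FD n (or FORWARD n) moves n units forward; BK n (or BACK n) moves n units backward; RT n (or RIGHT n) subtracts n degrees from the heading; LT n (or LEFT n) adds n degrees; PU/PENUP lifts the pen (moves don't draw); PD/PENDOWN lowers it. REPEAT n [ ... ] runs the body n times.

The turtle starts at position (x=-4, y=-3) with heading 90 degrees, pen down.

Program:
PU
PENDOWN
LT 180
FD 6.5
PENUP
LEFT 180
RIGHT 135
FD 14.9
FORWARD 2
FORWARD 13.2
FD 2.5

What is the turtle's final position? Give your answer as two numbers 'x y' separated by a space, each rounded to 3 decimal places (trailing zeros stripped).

Executing turtle program step by step:
Start: pos=(-4,-3), heading=90, pen down
PU: pen up
PD: pen down
LT 180: heading 90 -> 270
FD 6.5: (-4,-3) -> (-4,-9.5) [heading=270, draw]
PU: pen up
LT 180: heading 270 -> 90
RT 135: heading 90 -> 315
FD 14.9: (-4,-9.5) -> (6.536,-20.036) [heading=315, move]
FD 2: (6.536,-20.036) -> (7.95,-21.45) [heading=315, move]
FD 13.2: (7.95,-21.45) -> (17.284,-30.784) [heading=315, move]
FD 2.5: (17.284,-30.784) -> (19.052,-32.552) [heading=315, move]
Final: pos=(19.052,-32.552), heading=315, 1 segment(s) drawn

Answer: 19.052 -32.552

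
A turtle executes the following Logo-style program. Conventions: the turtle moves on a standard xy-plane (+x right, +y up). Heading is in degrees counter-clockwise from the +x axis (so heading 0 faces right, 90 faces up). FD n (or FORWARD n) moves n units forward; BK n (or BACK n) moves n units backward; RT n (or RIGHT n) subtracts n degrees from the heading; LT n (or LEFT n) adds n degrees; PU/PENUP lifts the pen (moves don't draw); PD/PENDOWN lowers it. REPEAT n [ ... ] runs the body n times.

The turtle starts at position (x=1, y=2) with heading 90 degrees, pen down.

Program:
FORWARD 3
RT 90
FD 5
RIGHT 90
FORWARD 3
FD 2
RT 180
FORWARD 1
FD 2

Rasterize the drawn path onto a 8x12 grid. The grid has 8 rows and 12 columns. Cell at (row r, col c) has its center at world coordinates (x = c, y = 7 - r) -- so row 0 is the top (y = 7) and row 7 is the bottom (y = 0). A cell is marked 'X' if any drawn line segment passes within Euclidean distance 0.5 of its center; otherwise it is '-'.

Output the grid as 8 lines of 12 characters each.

Answer: ------------
------------
-XXXXXX-----
-X----X-----
-X----X-----
-X----X-----
------X-----
------X-----

Derivation:
Segment 0: (1,2) -> (1,5)
Segment 1: (1,5) -> (6,5)
Segment 2: (6,5) -> (6,2)
Segment 3: (6,2) -> (6,0)
Segment 4: (6,0) -> (6,1)
Segment 5: (6,1) -> (6,3)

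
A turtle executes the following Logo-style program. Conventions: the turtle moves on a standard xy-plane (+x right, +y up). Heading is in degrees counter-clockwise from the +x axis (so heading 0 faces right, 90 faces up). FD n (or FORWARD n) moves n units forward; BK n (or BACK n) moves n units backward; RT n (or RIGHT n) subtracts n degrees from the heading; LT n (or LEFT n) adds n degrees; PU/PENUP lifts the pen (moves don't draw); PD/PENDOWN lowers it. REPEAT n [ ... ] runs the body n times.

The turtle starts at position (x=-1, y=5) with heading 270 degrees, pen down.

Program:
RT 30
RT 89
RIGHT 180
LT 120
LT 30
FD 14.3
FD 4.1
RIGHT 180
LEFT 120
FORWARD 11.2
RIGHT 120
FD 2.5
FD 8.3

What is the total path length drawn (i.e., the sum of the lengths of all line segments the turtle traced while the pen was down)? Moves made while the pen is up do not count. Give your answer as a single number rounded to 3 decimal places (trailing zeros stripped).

Executing turtle program step by step:
Start: pos=(-1,5), heading=270, pen down
RT 30: heading 270 -> 240
RT 89: heading 240 -> 151
RT 180: heading 151 -> 331
LT 120: heading 331 -> 91
LT 30: heading 91 -> 121
FD 14.3: (-1,5) -> (-8.365,17.257) [heading=121, draw]
FD 4.1: (-8.365,17.257) -> (-10.477,20.772) [heading=121, draw]
RT 180: heading 121 -> 301
LT 120: heading 301 -> 61
FD 11.2: (-10.477,20.772) -> (-5.047,30.568) [heading=61, draw]
RT 120: heading 61 -> 301
FD 2.5: (-5.047,30.568) -> (-3.759,28.425) [heading=301, draw]
FD 8.3: (-3.759,28.425) -> (0.516,21.31) [heading=301, draw]
Final: pos=(0.516,21.31), heading=301, 5 segment(s) drawn

Segment lengths:
  seg 1: (-1,5) -> (-8.365,17.257), length = 14.3
  seg 2: (-8.365,17.257) -> (-10.477,20.772), length = 4.1
  seg 3: (-10.477,20.772) -> (-5.047,30.568), length = 11.2
  seg 4: (-5.047,30.568) -> (-3.759,28.425), length = 2.5
  seg 5: (-3.759,28.425) -> (0.516,21.31), length = 8.3
Total = 40.4

Answer: 40.4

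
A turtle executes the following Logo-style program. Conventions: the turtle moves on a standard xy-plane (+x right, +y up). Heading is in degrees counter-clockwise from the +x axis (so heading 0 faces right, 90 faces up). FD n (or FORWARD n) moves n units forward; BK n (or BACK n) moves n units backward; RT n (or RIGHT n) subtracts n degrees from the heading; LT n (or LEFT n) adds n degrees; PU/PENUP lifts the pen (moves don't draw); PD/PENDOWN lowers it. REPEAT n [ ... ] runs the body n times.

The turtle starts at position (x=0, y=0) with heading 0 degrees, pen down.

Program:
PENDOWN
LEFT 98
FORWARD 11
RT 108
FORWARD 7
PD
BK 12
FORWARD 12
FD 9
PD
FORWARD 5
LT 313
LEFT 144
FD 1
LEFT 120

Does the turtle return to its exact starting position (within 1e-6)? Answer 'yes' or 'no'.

Executing turtle program step by step:
Start: pos=(0,0), heading=0, pen down
PD: pen down
LT 98: heading 0 -> 98
FD 11: (0,0) -> (-1.531,10.893) [heading=98, draw]
RT 108: heading 98 -> 350
FD 7: (-1.531,10.893) -> (5.363,9.677) [heading=350, draw]
PD: pen down
BK 12: (5.363,9.677) -> (-6.455,11.761) [heading=350, draw]
FD 12: (-6.455,11.761) -> (5.363,9.677) [heading=350, draw]
FD 9: (5.363,9.677) -> (14.226,8.115) [heading=350, draw]
PD: pen down
FD 5: (14.226,8.115) -> (19.15,7.246) [heading=350, draw]
LT 313: heading 350 -> 303
LT 144: heading 303 -> 87
FD 1: (19.15,7.246) -> (19.202,8.245) [heading=87, draw]
LT 120: heading 87 -> 207
Final: pos=(19.202,8.245), heading=207, 7 segment(s) drawn

Start position: (0, 0)
Final position: (19.202, 8.245)
Distance = 20.898; >= 1e-6 -> NOT closed

Answer: no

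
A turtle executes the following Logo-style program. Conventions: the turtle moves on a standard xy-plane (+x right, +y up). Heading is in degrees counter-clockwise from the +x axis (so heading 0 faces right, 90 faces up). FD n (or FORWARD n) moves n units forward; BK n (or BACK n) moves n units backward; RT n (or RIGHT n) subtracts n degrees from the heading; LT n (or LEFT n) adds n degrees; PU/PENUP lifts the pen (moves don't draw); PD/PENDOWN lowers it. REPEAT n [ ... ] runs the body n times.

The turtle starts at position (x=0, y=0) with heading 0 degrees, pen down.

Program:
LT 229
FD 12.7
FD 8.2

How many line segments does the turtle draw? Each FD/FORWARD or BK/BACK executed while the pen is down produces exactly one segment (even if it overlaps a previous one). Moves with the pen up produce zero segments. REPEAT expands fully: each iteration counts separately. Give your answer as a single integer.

Executing turtle program step by step:
Start: pos=(0,0), heading=0, pen down
LT 229: heading 0 -> 229
FD 12.7: (0,0) -> (-8.332,-9.585) [heading=229, draw]
FD 8.2: (-8.332,-9.585) -> (-13.712,-15.773) [heading=229, draw]
Final: pos=(-13.712,-15.773), heading=229, 2 segment(s) drawn
Segments drawn: 2

Answer: 2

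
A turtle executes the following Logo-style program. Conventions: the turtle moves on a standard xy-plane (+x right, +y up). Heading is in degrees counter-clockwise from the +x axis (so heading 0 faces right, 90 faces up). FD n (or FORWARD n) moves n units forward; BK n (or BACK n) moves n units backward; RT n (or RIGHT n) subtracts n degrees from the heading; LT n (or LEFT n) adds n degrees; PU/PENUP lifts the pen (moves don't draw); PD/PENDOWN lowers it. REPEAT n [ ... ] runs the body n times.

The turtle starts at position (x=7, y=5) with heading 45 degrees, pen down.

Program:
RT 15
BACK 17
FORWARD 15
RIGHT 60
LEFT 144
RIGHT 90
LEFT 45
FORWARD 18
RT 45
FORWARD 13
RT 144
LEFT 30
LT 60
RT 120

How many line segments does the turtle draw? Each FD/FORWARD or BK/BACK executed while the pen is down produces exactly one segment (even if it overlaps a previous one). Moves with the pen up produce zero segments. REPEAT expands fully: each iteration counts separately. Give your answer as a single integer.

Executing turtle program step by step:
Start: pos=(7,5), heading=45, pen down
RT 15: heading 45 -> 30
BK 17: (7,5) -> (-7.722,-3.5) [heading=30, draw]
FD 15: (-7.722,-3.5) -> (5.268,4) [heading=30, draw]
RT 60: heading 30 -> 330
LT 144: heading 330 -> 114
RT 90: heading 114 -> 24
LT 45: heading 24 -> 69
FD 18: (5.268,4) -> (11.719,20.804) [heading=69, draw]
RT 45: heading 69 -> 24
FD 13: (11.719,20.804) -> (23.595,26.092) [heading=24, draw]
RT 144: heading 24 -> 240
LT 30: heading 240 -> 270
LT 60: heading 270 -> 330
RT 120: heading 330 -> 210
Final: pos=(23.595,26.092), heading=210, 4 segment(s) drawn
Segments drawn: 4

Answer: 4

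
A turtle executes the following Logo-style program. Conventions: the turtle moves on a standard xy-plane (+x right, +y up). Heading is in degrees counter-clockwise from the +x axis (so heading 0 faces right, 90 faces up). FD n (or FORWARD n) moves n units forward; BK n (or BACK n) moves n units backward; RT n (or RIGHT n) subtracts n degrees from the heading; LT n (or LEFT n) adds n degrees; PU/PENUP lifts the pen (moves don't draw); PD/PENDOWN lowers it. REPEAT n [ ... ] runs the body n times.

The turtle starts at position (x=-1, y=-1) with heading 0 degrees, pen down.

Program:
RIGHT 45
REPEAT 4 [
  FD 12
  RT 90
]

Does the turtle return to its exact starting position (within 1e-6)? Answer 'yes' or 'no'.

Answer: yes

Derivation:
Executing turtle program step by step:
Start: pos=(-1,-1), heading=0, pen down
RT 45: heading 0 -> 315
REPEAT 4 [
  -- iteration 1/4 --
  FD 12: (-1,-1) -> (7.485,-9.485) [heading=315, draw]
  RT 90: heading 315 -> 225
  -- iteration 2/4 --
  FD 12: (7.485,-9.485) -> (-1,-17.971) [heading=225, draw]
  RT 90: heading 225 -> 135
  -- iteration 3/4 --
  FD 12: (-1,-17.971) -> (-9.485,-9.485) [heading=135, draw]
  RT 90: heading 135 -> 45
  -- iteration 4/4 --
  FD 12: (-9.485,-9.485) -> (-1,-1) [heading=45, draw]
  RT 90: heading 45 -> 315
]
Final: pos=(-1,-1), heading=315, 4 segment(s) drawn

Start position: (-1, -1)
Final position: (-1, -1)
Distance = 0; < 1e-6 -> CLOSED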